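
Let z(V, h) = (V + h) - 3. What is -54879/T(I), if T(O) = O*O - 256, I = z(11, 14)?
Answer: -18293/76 ≈ -240.70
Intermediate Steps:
z(V, h) = -3 + V + h
I = 22 (I = -3 + 11 + 14 = 22)
T(O) = -256 + O² (T(O) = O² - 256 = -256 + O²)
-54879/T(I) = -54879/(-256 + 22²) = -54879/(-256 + 484) = -54879/228 = -54879*1/228 = -18293/76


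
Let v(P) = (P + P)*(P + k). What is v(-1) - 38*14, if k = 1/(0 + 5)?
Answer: -2652/5 ≈ -530.40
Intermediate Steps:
k = ⅕ (k = 1/5 = ⅕ ≈ 0.20000)
v(P) = 2*P*(⅕ + P) (v(P) = (P + P)*(P + ⅕) = (2*P)*(⅕ + P) = 2*P*(⅕ + P))
v(-1) - 38*14 = (⅖)*(-1)*(1 + 5*(-1)) - 38*14 = (⅖)*(-1)*(1 - 5) - 532 = (⅖)*(-1)*(-4) - 532 = 8/5 - 532 = -2652/5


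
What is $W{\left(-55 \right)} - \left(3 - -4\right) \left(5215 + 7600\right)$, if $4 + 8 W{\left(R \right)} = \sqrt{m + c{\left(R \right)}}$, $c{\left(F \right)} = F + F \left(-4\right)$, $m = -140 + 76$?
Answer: $- \frac{179411}{2} + \frac{\sqrt{101}}{8} \approx -89704.0$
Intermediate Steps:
$m = -64$
$c{\left(F \right)} = - 3 F$ ($c{\left(F \right)} = F - 4 F = - 3 F$)
$W{\left(R \right)} = - \frac{1}{2} + \frac{\sqrt{-64 - 3 R}}{8}$
$W{\left(-55 \right)} - \left(3 - -4\right) \left(5215 + 7600\right) = \left(- \frac{1}{2} + \frac{\sqrt{-64 - -165}}{8}\right) - \left(3 - -4\right) \left(5215 + 7600\right) = \left(- \frac{1}{2} + \frac{\sqrt{-64 + 165}}{8}\right) - \left(3 + 4\right) 12815 = \left(- \frac{1}{2} + \frac{\sqrt{101}}{8}\right) - 7 \cdot 12815 = \left(- \frac{1}{2} + \frac{\sqrt{101}}{8}\right) - 89705 = - \frac{179411}{2} + \frac{\sqrt{101}}{8}$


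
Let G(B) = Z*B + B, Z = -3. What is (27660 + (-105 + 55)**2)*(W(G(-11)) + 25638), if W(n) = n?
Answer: 773905600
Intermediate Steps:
G(B) = -2*B (G(B) = -3*B + B = -2*B)
(27660 + (-105 + 55)**2)*(W(G(-11)) + 25638) = (27660 + (-105 + 55)**2)*(-2*(-11) + 25638) = (27660 + (-50)**2)*(22 + 25638) = (27660 + 2500)*25660 = 30160*25660 = 773905600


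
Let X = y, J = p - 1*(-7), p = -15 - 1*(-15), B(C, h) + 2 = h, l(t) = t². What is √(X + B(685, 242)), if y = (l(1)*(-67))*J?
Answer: I*√229 ≈ 15.133*I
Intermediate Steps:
B(C, h) = -2 + h
p = 0 (p = -15 + 15 = 0)
J = 7 (J = 0 - 1*(-7) = 0 + 7 = 7)
y = -469 (y = (1²*(-67))*7 = (1*(-67))*7 = -67*7 = -469)
X = -469
√(X + B(685, 242)) = √(-469 + (-2 + 242)) = √(-469 + 240) = √(-229) = I*√229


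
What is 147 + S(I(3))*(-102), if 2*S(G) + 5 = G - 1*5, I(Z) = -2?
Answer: 759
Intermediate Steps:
S(G) = -5 + G/2 (S(G) = -5/2 + (G - 1*5)/2 = -5/2 + (G - 5)/2 = -5/2 + (-5 + G)/2 = -5/2 + (-5/2 + G/2) = -5 + G/2)
147 + S(I(3))*(-102) = 147 + (-5 + (½)*(-2))*(-102) = 147 + (-5 - 1)*(-102) = 147 - 6*(-102) = 147 + 612 = 759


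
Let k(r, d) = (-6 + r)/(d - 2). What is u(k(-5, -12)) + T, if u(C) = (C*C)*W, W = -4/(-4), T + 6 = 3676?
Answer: 719441/196 ≈ 3670.6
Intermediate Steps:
T = 3670 (T = -6 + 3676 = 3670)
W = 1 (W = -4*(-¼) = 1)
k(r, d) = (-6 + r)/(-2 + d)
u(C) = C² (u(C) = (C*C)*1 = C²*1 = C²)
u(k(-5, -12)) + T = ((-6 - 5)/(-2 - 12))² + 3670 = (-11/(-14))² + 3670 = (-1/14*(-11))² + 3670 = (11/14)² + 3670 = 121/196 + 3670 = 719441/196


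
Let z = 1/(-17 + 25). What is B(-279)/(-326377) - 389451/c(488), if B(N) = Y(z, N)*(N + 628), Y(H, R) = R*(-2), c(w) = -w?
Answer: 127012814931/159271976 ≈ 797.46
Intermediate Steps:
z = 1/8 ≈ 0.12500
Y(H, R) = -2*R
B(N) = -2*N*(628 + N) (B(N) = (-2*N)*(N + 628) = (-2*N)*(628 + N) = -2*N*(628 + N))
B(-279)/(-326377) - 389451/c(488) = -2*(-279)*(628 - 279)/(-326377) - 389451/((-1*488)) = -2*(-279)*349*(-1/326377) - 389451/(-488) = 194742*(-1/326377) - 389451*(-1/488) = -194742/326377 + 389451/488 = 127012814931/159271976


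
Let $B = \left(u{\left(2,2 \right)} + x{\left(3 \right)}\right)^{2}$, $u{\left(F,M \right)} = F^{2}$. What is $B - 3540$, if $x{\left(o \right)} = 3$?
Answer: $-3491$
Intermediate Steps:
$B = 49$ ($B = \left(2^{2} + 3\right)^{2} = \left(4 + 3\right)^{2} = 7^{2} = 49$)
$B - 3540 = 49 - 3540 = -3491$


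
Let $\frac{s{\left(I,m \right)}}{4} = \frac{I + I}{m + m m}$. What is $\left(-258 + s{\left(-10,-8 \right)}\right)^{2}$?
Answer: $\frac{3297856}{49} \approx 67303.0$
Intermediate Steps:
$s{\left(I,m \right)} = \frac{8 I}{m + m^{2}}$ ($s{\left(I,m \right)} = 4 \frac{I + I}{m + m m} = 4 \frac{2 I}{m + m^{2}} = \frac{8 I}{m + m^{2}}$)
$\left(-258 + s{\left(-10,-8 \right)}\right)^{2} = \left(-258 + 8 \left(-10\right) \frac{1}{-8} \frac{1}{1 - 8}\right)^{2} = \left(-258 + 8 \left(-10\right) \left(- \frac{1}{8}\right) \frac{1}{-7}\right)^{2} = \left(-258 + 8 \left(-10\right) \left(- \frac{1}{8}\right) \left(- \frac{1}{7}\right)\right)^{2} = \left(-258 - \frac{10}{7}\right)^{2} = \left(- \frac{1816}{7}\right)^{2} = \frac{3297856}{49}$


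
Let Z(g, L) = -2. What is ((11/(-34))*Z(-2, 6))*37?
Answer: 407/17 ≈ 23.941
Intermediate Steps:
((11/(-34))*Z(-2, 6))*37 = ((11/(-34))*(-2))*37 = ((11*(-1/34))*(-2))*37 = -11/34*(-2)*37 = (11/17)*37 = 407/17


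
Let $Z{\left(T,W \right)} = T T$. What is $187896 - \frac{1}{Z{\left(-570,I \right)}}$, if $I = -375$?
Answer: $\frac{61047410399}{324900} \approx 1.879 \cdot 10^{5}$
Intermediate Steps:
$Z{\left(T,W \right)} = T^{2}$
$187896 - \frac{1}{Z{\left(-570,I \right)}} = 187896 - \frac{1}{\left(-570\right)^{2}} = 187896 - \frac{1}{324900} = \frac{61047410399}{324900}$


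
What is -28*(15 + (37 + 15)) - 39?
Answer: -1915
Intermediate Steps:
-28*(15 + (37 + 15)) - 39 = -28*(15 + 52) - 39 = -28*67 - 39 = -1876 - 39 = -1915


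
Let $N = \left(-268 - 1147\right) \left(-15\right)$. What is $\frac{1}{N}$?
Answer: $\frac{1}{21225} \approx 4.7114 \cdot 10^{-5}$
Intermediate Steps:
$N = 21225$ ($N = \left(-1415\right) \left(-15\right) = 21225$)
$\frac{1}{N} = \frac{1}{21225}$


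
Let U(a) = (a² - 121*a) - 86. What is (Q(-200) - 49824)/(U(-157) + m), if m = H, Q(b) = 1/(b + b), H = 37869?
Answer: -19929601/32571600 ≈ -0.61187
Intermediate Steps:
Q(b) = 1/(2*b)
U(a) = -86 + a² - 121*a
m = 37869
(Q(-200) - 49824)/(U(-157) + m) = ((½)/(-200) - 49824)/((-86 + (-157)² - 121*(-157)) + 37869) = ((½)*(-1/200) - 49824)/((-86 + 24649 + 18997) + 37869) = (-1/400 - 49824)/(43560 + 37869) = -19929601/400/81429 = -19929601/400*1/81429 = -19929601/32571600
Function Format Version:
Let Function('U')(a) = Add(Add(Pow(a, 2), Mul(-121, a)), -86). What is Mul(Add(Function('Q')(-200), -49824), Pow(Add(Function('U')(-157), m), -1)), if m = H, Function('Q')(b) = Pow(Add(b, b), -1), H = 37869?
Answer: Rational(-19929601, 32571600) ≈ -0.61187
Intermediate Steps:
Function('Q')(b) = Mul(Rational(1, 2), Pow(b, -1)) (Function('Q')(b) = Pow(Mul(2, b), -1) = Mul(Rational(1, 2), Pow(b, -1)))
Function('U')(a) = Add(-86, Pow(a, 2), Mul(-121, a))
m = 37869
Mul(Add(Function('Q')(-200), -49824), Pow(Add(Function('U')(-157), m), -1)) = Mul(Add(Mul(Rational(1, 2), Pow(-200, -1)), -49824), Pow(Add(Add(-86, Pow(-157, 2), Mul(-121, -157)), 37869), -1)) = Mul(Add(Mul(Rational(1, 2), Rational(-1, 200)), -49824), Pow(Add(Add(-86, 24649, 18997), 37869), -1)) = Mul(Add(Rational(-1, 400), -49824), Pow(Add(43560, 37869), -1)) = Mul(Rational(-19929601, 400), Pow(81429, -1)) = Mul(Rational(-19929601, 400), Rational(1, 81429)) = Rational(-19929601, 32571600)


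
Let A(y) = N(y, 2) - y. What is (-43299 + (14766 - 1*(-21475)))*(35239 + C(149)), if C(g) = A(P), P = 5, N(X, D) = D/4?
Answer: -248685101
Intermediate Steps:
N(X, D) = D/4 (N(X, D) = D*(¼) = D/4)
A(y) = ½ - y (A(y) = (¼)*2 - y = ½ - y)
C(g) = -9/2 (C(g) = ½ - 1*5 = ½ - 5 = -9/2)
(-43299 + (14766 - 1*(-21475)))*(35239 + C(149)) = (-43299 + (14766 - 1*(-21475)))*(35239 - 9/2) = (-43299 + (14766 + 21475))*(70469/2) = (-43299 + 36241)*(70469/2) = -7058*70469/2 = -248685101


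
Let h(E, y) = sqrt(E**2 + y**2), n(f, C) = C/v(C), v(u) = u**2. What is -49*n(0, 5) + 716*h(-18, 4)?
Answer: -49/5 + 1432*sqrt(85) ≈ 13193.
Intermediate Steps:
n(f, C) = 1/C (n(f, C) = C/(C**2) = C/C**2 = 1/C)
-49*n(0, 5) + 716*h(-18, 4) = -49/5 + 716*sqrt((-18)**2 + 4**2) = -49*1/5 + 716*sqrt(324 + 16) = -49/5 + 716*sqrt(340) = -49/5 + 716*(2*sqrt(85)) = -49/5 + 1432*sqrt(85)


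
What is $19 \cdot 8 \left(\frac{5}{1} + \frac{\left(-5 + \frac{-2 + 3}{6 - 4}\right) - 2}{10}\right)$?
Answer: $\frac{3306}{5} \approx 661.2$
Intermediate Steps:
$19 \cdot 8 \left(\frac{5}{1} + \frac{\left(-5 + \frac{-2 + 3}{6 - 4}\right) - 2}{10}\right) = 152 \left(5 \cdot 1 + \left(\left(-5 + 1 \cdot \frac{1}{2}\right) - 2\right) \frac{1}{10}\right) = 152 \left(5 + \left(\left(-5 + 1 \cdot \frac{1}{2}\right) - 2\right) \frac{1}{10}\right) = 152 \left(5 + \left(\left(-5 + \frac{1}{2}\right) - 2\right) \frac{1}{10}\right) = 152 \left(5 + \left(- \frac{9}{2} - 2\right) \frac{1}{10}\right) = 152 \left(5 - \frac{13}{20}\right) = 152 \cdot \frac{87}{20} = \frac{3306}{5}$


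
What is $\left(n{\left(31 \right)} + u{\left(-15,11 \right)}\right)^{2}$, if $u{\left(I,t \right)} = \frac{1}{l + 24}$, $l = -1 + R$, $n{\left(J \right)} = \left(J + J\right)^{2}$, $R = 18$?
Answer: $\frac{24839336025}{1681} \approx 1.4777 \cdot 10^{7}$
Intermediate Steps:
$n{\left(J \right)} = 4 J^{2}$ ($n{\left(J \right)} = \left(2 J\right)^{2} = 4 J^{2}$)
$l = 17$ ($l = -1 + 18 = 17$)
$u{\left(I,t \right)} = \frac{1}{41}$ ($u{\left(I,t \right)} = \frac{1}{17 + 24} = \frac{1}{41}$)
$\left(n{\left(31 \right)} + u{\left(-15,11 \right)}\right)^{2} = \left(4 \cdot 31^{2} + \frac{1}{41}\right)^{2} = \left(4 \cdot 961 + \frac{1}{41}\right)^{2} = \left(3844 + \frac{1}{41}\right)^{2} = \left(\frac{157605}{41}\right)^{2} = \frac{24839336025}{1681}$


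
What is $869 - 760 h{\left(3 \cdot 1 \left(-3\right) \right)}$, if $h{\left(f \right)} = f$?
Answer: $7709$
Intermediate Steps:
$869 - 760 h{\left(3 \cdot 1 \left(-3\right) \right)} = 869 - 760 \cdot 3 \cdot 1 \left(-3\right) = 869 - 760 \cdot 3 \left(-3\right) = 869 - -6840 = 869 + 6840 = 7709$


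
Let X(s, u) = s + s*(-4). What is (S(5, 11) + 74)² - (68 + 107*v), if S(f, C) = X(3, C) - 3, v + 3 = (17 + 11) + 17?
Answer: -718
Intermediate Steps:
X(s, u) = -3*s (X(s, u) = s - 4*s = -3*s)
v = 42 (v = -3 + ((17 + 11) + 17) = -3 + (28 + 17) = -3 + 45 = 42)
S(f, C) = -12 (S(f, C) = -3*3 - 3 = -9 - 3 = -12)
(S(5, 11) + 74)² - (68 + 107*v) = (-12 + 74)² - (68 + 107*42) = 62² - (68 + 4494) = 3844 - 1*4562 = 3844 - 4562 = -718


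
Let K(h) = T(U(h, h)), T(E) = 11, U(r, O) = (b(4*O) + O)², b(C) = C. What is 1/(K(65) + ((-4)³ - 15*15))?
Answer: -1/278 ≈ -0.0035971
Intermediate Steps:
U(r, O) = 25*O² (U(r, O) = (4*O + O)² = (5*O)² = 25*O²)
K(h) = 11
1/(K(65) + ((-4)³ - 15*15)) = 1/(11 + ((-4)³ - 15*15)) = 1/(11 + (-64 - 225)) = 1/(11 - 289) = 1/(-278) = -1/278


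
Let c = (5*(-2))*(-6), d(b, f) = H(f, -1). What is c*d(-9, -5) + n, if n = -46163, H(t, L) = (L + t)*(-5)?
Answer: -44363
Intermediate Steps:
H(t, L) = -5*L - 5*t
d(b, f) = 5 - 5*f (d(b, f) = -5*(-1) - 5*f = 5 - 5*f)
c = 60 (c = -10*(-6) = 60)
c*d(-9, -5) + n = 60*(5 - 5*(-5)) - 46163 = 60*(5 + 25) - 46163 = 60*30 - 46163 = 1800 - 46163 = -44363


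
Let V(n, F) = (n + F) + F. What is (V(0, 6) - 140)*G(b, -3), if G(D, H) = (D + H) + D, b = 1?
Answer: 128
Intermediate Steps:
V(n, F) = n + 2*F (V(n, F) = (F + n) + F = n + 2*F)
G(D, H) = H + 2*D
(V(0, 6) - 140)*G(b, -3) = ((0 + 2*6) - 140)*(-3 + 2*1) = ((0 + 12) - 140)*(-3 + 2) = (12 - 140)*(-1) = -128*(-1) = 128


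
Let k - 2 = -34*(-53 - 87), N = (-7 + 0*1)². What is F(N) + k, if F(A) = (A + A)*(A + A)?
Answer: 14366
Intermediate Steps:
N = 49 (N = (-7 + 0)² = (-7)² = 49)
F(A) = 4*A² (F(A) = (2*A)*(2*A) = 4*A²)
k = 4762 (k = 2 - 34*(-53 - 87) = 2 - 34*(-140) = 2 + 4760 = 4762)
F(N) + k = 4*49² + 4762 = 4*2401 + 4762 = 9604 + 4762 = 14366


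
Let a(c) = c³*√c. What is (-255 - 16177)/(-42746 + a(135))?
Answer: 16432/(42746 - 7381125*√15) ≈ -0.00057567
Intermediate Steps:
a(c) = c^(7/2)
(-255 - 16177)/(-42746 + a(135)) = (-255 - 16177)/(-42746 + 135^(7/2)) = -16432/(-42746 + 7381125*√15)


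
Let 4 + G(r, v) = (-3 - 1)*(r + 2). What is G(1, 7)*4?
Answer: -64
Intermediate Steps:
G(r, v) = -12 - 4*r (G(r, v) = -4 + (-3 - 1)*(r + 2) = -4 - 4*(2 + r) = -4 + (-8 - 4*r) = -12 - 4*r)
G(1, 7)*4 = (-12 - 4*1)*4 = (-12 - 4)*4 = -16*4 = -64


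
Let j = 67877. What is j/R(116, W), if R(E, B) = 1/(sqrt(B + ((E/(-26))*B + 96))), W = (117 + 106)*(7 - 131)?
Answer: 135754*sqrt(4048161)/13 ≈ 2.1011e+7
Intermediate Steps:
W = -27652 (W = 223*(-124) = -27652)
R(E, B) = 1/sqrt(96 + B - B*E/26) (R(E, B) = 1/(sqrt(B + ((-E/26)*B + 96))) = 1/(sqrt(B + (-B*E/26 + 96))) = 1/(sqrt(B + (96 - B*E/26))) = 1/(sqrt(96 + B - B*E/26)) = 1/sqrt(96 + B - B*E/26))
j/R(116, W) = 67877/((sqrt(26)/sqrt(2496 + 26*(-27652) - 1*(-27652)*116))) = 67877/((sqrt(26)/sqrt(2496 - 718952 + 3207632))) = 67877/((sqrt(26)/sqrt(2491176))) = 67877/((sqrt(26)*(sqrt(622794)/1245588))) = 67877/((sqrt(4048161)/622794)) = 67877*(2*sqrt(4048161)/13) = 135754*sqrt(4048161)/13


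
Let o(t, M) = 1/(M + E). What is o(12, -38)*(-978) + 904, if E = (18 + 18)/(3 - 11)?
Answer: 78796/85 ≈ 927.01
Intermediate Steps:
E = -9/2 (E = 36/(-8) = 36*(-1/8) = -9/2 ≈ -4.5000)
o(t, M) = 1/(-9/2 + M) (o(t, M) = 1/(M - 9/2) = 1/(-9/2 + M))
o(12, -38)*(-978) + 904 = (2/(-9 + 2*(-38)))*(-978) + 904 = (2/(-9 - 76))*(-978) + 904 = (2/(-85))*(-978) + 904 = (2*(-1/85))*(-978) + 904 = -2/85*(-978) + 904 = 1956/85 + 904 = 78796/85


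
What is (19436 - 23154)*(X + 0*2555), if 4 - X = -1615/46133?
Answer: -692094546/46133 ≈ -15002.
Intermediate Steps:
X = 186147/46133 (X = 4 - (-1615)/46133 = 4 - 1*(-1615/46133) = 4 + 1615/46133 = 186147/46133 ≈ 4.0350)
(19436 - 23154)*(X + 0*2555) = (19436 - 23154)*(186147/46133 + 0*2555) = -3718*(186147/46133 + 0) = -3718*186147/46133 = -692094546/46133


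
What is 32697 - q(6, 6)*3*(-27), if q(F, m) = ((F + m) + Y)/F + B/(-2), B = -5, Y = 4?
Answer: 66231/2 ≈ 33116.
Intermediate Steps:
q(F, m) = 5/2 + (4 + F + m)/F (q(F, m) = ((F + m) + 4)/F - 5/(-2) = (4 + F + m)/F - 5*(-1/2) = (4 + F + m)/F + 5/2 = 5/2 + (4 + F + m)/F)
32697 - q(6, 6)*3*(-27) = 32697 - ((4 + 6 + (7/2)*6)/6)*3*(-27) = 32697 - ((4 + 6 + 21)/6)*3*(-27) = 32697 - ((1/6)*31)*3*(-27) = 32697 - (31/6)*3*(-27) = 32697 - 31*(-27)/2 = 32697 - 1*(-837/2) = 32697 + 837/2 = 66231/2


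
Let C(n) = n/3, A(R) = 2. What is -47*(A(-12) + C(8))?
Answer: -658/3 ≈ -219.33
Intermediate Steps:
C(n) = n/3 (C(n) = n*(⅓) = n/3)
-47*(A(-12) + C(8)) = -47*(2 + (⅓)*8) = -47*(2 + 8/3) = -47*14/3 = -658/3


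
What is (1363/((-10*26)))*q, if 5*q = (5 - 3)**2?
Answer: -1363/325 ≈ -4.1938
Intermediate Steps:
q = 4/5 (q = (5 - 3)**2/5 = (1/5)*2**2 = (1/5)*4 = 4/5 ≈ 0.80000)
(1363/((-10*26)))*q = (1363/((-10*26)))*(4/5) = (1363/(-260))*(4/5) = (1363*(-1/260))*(4/5) = -1363/260*4/5 = -1363/325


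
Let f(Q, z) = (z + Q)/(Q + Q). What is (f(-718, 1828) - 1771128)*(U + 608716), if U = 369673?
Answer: -1244188388710551/718 ≈ -1.7329e+12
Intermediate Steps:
f(Q, z) = (Q + z)/(2*Q) (f(Q, z) = (Q + z)/((2*Q)) = (Q + z)*(1/(2*Q)) = (Q + z)/(2*Q))
(f(-718, 1828) - 1771128)*(U + 608716) = ((1/2)*(-718 + 1828)/(-718) - 1771128)*(369673 + 608716) = ((1/2)*(-1/718)*1110 - 1771128)*978389 = (-555/718 - 1771128)*978389 = -1271670459/718*978389 = -1244188388710551/718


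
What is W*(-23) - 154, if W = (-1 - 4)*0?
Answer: -154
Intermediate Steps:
W = 0 (W = -5*0 = 0)
W*(-23) - 154 = 0*(-23) - 154 = 0 - 154 = -154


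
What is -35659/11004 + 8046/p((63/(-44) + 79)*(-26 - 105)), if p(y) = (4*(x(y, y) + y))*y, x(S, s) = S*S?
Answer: -24326401743641560603/7506876935097702204 ≈ -3.2405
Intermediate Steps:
x(S, s) = S**2
p(y) = y*(4*y + 4*y**2) (p(y) = (4*(y**2 + y))*y = (4*(y + y**2))*y = (4*y + 4*y**2)*y = y*(4*y + 4*y**2))
-35659/11004 + 8046/p((63/(-44) + 79)*(-26 - 105)) = -35659/11004 + 8046/((4*((63/(-44) + 79)*(-26 - 105))**2*(1 + (63/(-44) + 79)*(-26 - 105)))) = -35659*1/11004 + 8046/((4*((63*(-1/44) + 79)*(-131))**2*(1 + (63*(-1/44) + 79)*(-131)))) = -35659/11004 + 8046/((4*((-63/44 + 79)*(-131))**2*(1 + (-63/44 + 79)*(-131)))) = -35659/11004 + 8046/((4*((3413/44)*(-131))**2*(1 + (3413/44)*(-131)))) = -35659/11004 + 8046/((4*(-447103/44)**2*(1 - 447103/44))) = -35659/11004 + 8046/((4*(199901092609/1936)*(-447059/44))) = -35659/11004 + 8046/(-89367582560686931/21296) = -35659/11004 + 8046*(-21296/89367582560686931) = -35659/11004 - 171347616/89367582560686931 = -24326401743641560603/7506876935097702204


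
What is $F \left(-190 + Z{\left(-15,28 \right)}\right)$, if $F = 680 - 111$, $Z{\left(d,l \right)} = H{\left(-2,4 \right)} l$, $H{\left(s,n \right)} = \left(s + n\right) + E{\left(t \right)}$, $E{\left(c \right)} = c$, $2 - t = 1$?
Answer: $-60314$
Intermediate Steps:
$t = 1$ ($t = 2 - 1 = 1$)
$H{\left(s,n \right)} = 1 + n + s$ ($H{\left(s,n \right)} = \left(s + n\right) + 1 = \left(n + s\right) + 1 = 1 + n + s$)
$Z{\left(d,l \right)} = 3 l$ ($Z{\left(d,l \right)} = \left(1 + 4 - 2\right) l = 3 l$)
$F = 569$ ($F = 680 - 111 = 569$)
$F \left(-190 + Z{\left(-15,28 \right)}\right) = 569 \left(-190 + 3 \cdot 28\right) = 569 \left(-190 + 84\right) = 569 \left(-106\right) = -60314$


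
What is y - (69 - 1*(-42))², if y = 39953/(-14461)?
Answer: -178213934/14461 ≈ -12324.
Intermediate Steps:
y = -39953/14461 (y = 39953*(-1/14461) = -39953/14461 ≈ -2.7628)
y - (69 - 1*(-42))² = -39953/14461 - (69 - 1*(-42))² = -39953/14461 - (69 + 42)² = -39953/14461 - 1*111² = -39953/14461 - 1*12321 = -39953/14461 - 12321 = -178213934/14461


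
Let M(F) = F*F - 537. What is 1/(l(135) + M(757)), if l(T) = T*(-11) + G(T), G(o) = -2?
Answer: 1/571025 ≈ 1.7512e-6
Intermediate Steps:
M(F) = -537 + F² (M(F) = F² - 537 = -537 + F²)
l(T) = -2 - 11*T (l(T) = T*(-11) - 2 = -11*T - 2 = -2 - 11*T)
1/(l(135) + M(757)) = 1/((-2 - 11*135) + (-537 + 757²)) = 1/((-2 - 1485) + (-537 + 573049)) = 1/(-1487 + 572512) = 1/571025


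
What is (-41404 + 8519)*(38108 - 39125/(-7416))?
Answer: -9294881222905/7416 ≈ -1.2534e+9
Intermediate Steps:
(-41404 + 8519)*(38108 - 39125/(-7416)) = -32885*(38108 - 39125*(-1/7416)) = -32885*(38108 + 39125/7416) = -32885*282648053/7416 = -9294881222905/7416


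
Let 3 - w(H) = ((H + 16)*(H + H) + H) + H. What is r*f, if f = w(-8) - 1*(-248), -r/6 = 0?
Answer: 0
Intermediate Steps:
r = 0 (r = -6*0 = 0)
w(H) = 3 - 2*H - 2*H*(16 + H) (w(H) = 3 - (((H + 16)*(H + H) + H) + H) = 3 - (((16 + H)*(2*H) + H) + H) = 3 - ((2*H*(16 + H) + H) + H) = 3 - ((H + 2*H*(16 + H)) + H) = 3 - (2*H + 2*H*(16 + H)) = 3 + (-2*H - 2*H*(16 + H)) = 3 - 2*H - 2*H*(16 + H))
f = 395 (f = (3 - 34*(-8) - 2*(-8)**2) - 1*(-248) = (3 + 272 - 2*64) + 248 = (3 + 272 - 128) + 248 = 147 + 248 = 395)
r*f = 0*395 = 0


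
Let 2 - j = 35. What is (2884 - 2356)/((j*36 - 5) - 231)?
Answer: -33/89 ≈ -0.37079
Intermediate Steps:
j = -33 (j = 2 - 1*35 = 2 - 35 = -33)
(2884 - 2356)/((j*36 - 5) - 231) = (2884 - 2356)/((-33*36 - 5) - 231) = 528/((-1188 - 5) - 231) = 528/(-1193 - 231) = 528/(-1424) = 528*(-1/1424) = -33/89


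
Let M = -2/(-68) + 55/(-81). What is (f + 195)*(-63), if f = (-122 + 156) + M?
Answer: -4402139/306 ≈ -14386.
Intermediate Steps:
M = -1789/2754 (M = -2*(-1/68) + 55*(-1/81) = 1/34 - 55/81 = -1789/2754 ≈ -0.64960)
f = 91847/2754 (f = (-122 + 156) - 1789/2754 = 34 - 1789/2754 = 91847/2754 ≈ 33.350)
(f + 195)*(-63) = (91847/2754 + 195)*(-63) = (628877/2754)*(-63) = -4402139/306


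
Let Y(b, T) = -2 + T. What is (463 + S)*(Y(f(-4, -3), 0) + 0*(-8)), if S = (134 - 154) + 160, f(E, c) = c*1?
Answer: -1206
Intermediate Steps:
f(E, c) = c
S = 140 (S = -20 + 160 = 140)
(463 + S)*(Y(f(-4, -3), 0) + 0*(-8)) = (463 + 140)*((-2 + 0) + 0*(-8)) = 603*(-2 + 0) = 603*(-2) = -1206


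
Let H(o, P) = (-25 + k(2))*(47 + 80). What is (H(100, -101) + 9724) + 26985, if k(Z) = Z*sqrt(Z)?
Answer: 33534 + 254*sqrt(2) ≈ 33893.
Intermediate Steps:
k(Z) = Z**(3/2)
H(o, P) = -3175 + 254*sqrt(2) (H(o, P) = (-25 + 2**(3/2))*(47 + 80) = (-25 + 2*sqrt(2))*127 = -3175 + 254*sqrt(2))
(H(100, -101) + 9724) + 26985 = ((-3175 + 254*sqrt(2)) + 9724) + 26985 = (6549 + 254*sqrt(2)) + 26985 = 33534 + 254*sqrt(2)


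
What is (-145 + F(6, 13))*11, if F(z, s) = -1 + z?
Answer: -1540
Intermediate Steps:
(-145 + F(6, 13))*11 = (-145 + (-1 + 6))*11 = (-145 + 5)*11 = -140*11 = -1540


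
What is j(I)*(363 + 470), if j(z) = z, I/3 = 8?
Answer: 19992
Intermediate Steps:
I = 24 (I = 3*8 = 24)
j(I)*(363 + 470) = 24*(363 + 470) = 24*833 = 19992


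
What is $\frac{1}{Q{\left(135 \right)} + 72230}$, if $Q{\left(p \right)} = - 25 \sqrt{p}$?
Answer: $\frac{14446}{1043417705} + \frac{3 \sqrt{15}}{208683541} \approx 1.3901 \cdot 10^{-5}$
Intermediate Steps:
$\frac{1}{Q{\left(135 \right)} + 72230} = \frac{1}{- 25 \sqrt{135} + 72230} = \frac{1}{- 25 \cdot 3 \sqrt{15} + 72230} = \frac{1}{- 75 \sqrt{15} + 72230} = \frac{1}{72230 - 75 \sqrt{15}}$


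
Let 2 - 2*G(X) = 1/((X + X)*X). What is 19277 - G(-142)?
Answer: 1554725057/80656 ≈ 19276.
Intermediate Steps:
G(X) = 1 - 1/(4*X²) (G(X) = 1 - 1/(2*(X + X)*X) = 1 - 1/(2*(2*X)*X) = 1 - 1/(2*X)/(2*X) = 1 - 1/(4*X²))
19277 - G(-142) = 19277 - (1 - ¼/(-142)²) = 19277 - (1 - ¼*1/20164) = 19277 - (1 - 1/80656) = 19277 - 1*80655/80656 = 19277 - 80655/80656 = 1554725057/80656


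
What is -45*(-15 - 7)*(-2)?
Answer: -1980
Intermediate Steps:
-45*(-15 - 7)*(-2) = -45*(-22)*(-2) = 990*(-2) = -1980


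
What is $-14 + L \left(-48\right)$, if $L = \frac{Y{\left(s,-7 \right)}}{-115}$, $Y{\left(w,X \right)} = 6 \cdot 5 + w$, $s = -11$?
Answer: $- \frac{698}{115} \approx -6.0696$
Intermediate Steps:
$Y{\left(w,X \right)} = 30 + w$
$L = - \frac{19}{115}$ ($L = \frac{30 - 11}{-115} = 19 \left(- \frac{1}{115}\right) = - \frac{19}{115} \approx -0.16522$)
$-14 + L \left(-48\right) = -14 - - \frac{912}{115} = -14 + \frac{912}{115} = - \frac{698}{115}$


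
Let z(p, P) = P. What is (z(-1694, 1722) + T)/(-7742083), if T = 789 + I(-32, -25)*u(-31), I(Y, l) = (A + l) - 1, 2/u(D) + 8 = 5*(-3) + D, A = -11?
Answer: -67834/209036241 ≈ -0.00032451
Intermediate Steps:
u(D) = 2/(-23 + D) (u(D) = 2/(-8 + (5*(-3) + D)) = 2/(-8 + (-15 + D)) = 2/(-23 + D))
I(Y, l) = -12 + l (I(Y, l) = (-11 + l) - 1 = -12 + l)
T = 21340/27 (T = 789 + (-12 - 25)*(2/(-23 - 31)) = 789 - 74/(-54) = 789 - 74*(-1)/54 = 789 - 37*(-1/27) = 789 + 37/27 = 21340/27 ≈ 790.37)
(z(-1694, 1722) + T)/(-7742083) = (1722 + 21340/27)/(-7742083) = (67834/27)*(-1/7742083) = -67834/209036241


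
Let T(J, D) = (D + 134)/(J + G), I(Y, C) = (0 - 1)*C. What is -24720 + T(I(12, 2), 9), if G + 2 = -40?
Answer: -98893/4 ≈ -24723.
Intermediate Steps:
G = -42 (G = -2 - 40 = -42)
I(Y, C) = -C
T(J, D) = (134 + D)/(-42 + J) (T(J, D) = (D + 134)/(J - 42) = (134 + D)/(-42 + J))
-24720 + T(I(12, 2), 9) = -24720 + (134 + 9)/(-42 - 1*2) = -24720 + 143/(-42 - 2) = -24720 + 143/(-44) = -24720 - 1/44*143 = -24720 - 13/4 = -98893/4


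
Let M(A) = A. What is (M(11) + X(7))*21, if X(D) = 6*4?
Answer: 735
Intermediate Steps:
X(D) = 24
(M(11) + X(7))*21 = (11 + 24)*21 = 35*21 = 735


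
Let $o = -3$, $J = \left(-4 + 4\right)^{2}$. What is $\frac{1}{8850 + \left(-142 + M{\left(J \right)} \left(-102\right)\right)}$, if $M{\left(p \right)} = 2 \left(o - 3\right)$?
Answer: $\frac{1}{9932} \approx 0.00010068$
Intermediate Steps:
$J = 0$ ($J = 0^{2} = 0$)
$M{\left(p \right)} = -12$ ($M{\left(p \right)} = 2 \left(-3 - 3\right) = 2 \left(-6\right) = -12$)
$\frac{1}{8850 + \left(-142 + M{\left(J \right)} \left(-102\right)\right)} = \frac{1}{8850 - -1082} = \frac{1}{8850 + \left(-142 + 1224\right)} = \frac{1}{8850 + 1082} = \frac{1}{9932}$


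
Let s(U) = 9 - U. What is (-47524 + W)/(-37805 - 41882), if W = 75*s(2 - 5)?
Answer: 46624/79687 ≈ 0.58509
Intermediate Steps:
W = 900 (W = 75*(9 - (2 - 5)) = 75*(9 - 1*(-3)) = 75*(9 + 3) = 75*12 = 900)
(-47524 + W)/(-37805 - 41882) = (-47524 + 900)/(-37805 - 41882) = -46624/(-79687) = -46624*(-1/79687) = 46624/79687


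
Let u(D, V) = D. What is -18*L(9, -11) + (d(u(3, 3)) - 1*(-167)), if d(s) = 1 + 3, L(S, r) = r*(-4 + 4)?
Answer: 171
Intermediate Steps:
L(S, r) = 0 (L(S, r) = r*0 = 0)
d(s) = 4
-18*L(9, -11) + (d(u(3, 3)) - 1*(-167)) = -18*0 + (4 - 1*(-167)) = 0 + (4 + 167) = 0 + 171 = 171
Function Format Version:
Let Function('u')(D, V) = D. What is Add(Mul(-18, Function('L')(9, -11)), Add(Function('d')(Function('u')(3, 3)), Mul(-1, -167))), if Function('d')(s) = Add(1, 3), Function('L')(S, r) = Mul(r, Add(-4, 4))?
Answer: 171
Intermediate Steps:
Function('L')(S, r) = 0 (Function('L')(S, r) = Mul(r, 0) = 0)
Function('d')(s) = 4
Add(Mul(-18, Function('L')(9, -11)), Add(Function('d')(Function('u')(3, 3)), Mul(-1, -167))) = Add(Mul(-18, 0), Add(4, Mul(-1, -167))) = Add(0, Add(4, 167)) = Add(0, 171) = 171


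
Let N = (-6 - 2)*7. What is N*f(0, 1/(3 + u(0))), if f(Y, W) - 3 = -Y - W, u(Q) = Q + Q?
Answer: -448/3 ≈ -149.33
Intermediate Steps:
u(Q) = 2*Q
N = -56 (N = -8*7 = -56)
f(Y, W) = 3 - W - Y (f(Y, W) = 3 + (-Y - W) = 3 + (-W - Y) = 3 - W - Y)
N*f(0, 1/(3 + u(0))) = -56*(3 - 1/(3 + 2*0) - 1*0) = -56*(3 - 1/(3 + 0) + 0) = -56*(3 - 1/3 + 0) = -56*(3 - 1*⅓ + 0) = -56*(3 - ⅓ + 0) = -56*8/3 = -448/3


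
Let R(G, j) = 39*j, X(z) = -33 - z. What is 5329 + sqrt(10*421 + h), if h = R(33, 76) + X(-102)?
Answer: 5329 + sqrt(7243) ≈ 5414.1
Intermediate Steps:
h = 3033 (h = 39*76 + (-33 - 1*(-102)) = 2964 + (-33 + 102) = 2964 + 69 = 3033)
5329 + sqrt(10*421 + h) = 5329 + sqrt(10*421 + 3033) = 5329 + sqrt(4210 + 3033) = 5329 + sqrt(7243)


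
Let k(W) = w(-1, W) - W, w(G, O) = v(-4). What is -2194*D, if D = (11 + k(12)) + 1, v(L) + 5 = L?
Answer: 19746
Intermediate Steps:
v(L) = -5 + L
w(G, O) = -9 (w(G, O) = -5 - 4 = -9)
k(W) = -9 - W
D = -9 (D = (11 + (-9 - 1*12)) + 1 = (11 + (-9 - 12)) + 1 = (11 - 21) + 1 = -10 + 1 = -9)
-2194*D = -2194*(-9) = 19746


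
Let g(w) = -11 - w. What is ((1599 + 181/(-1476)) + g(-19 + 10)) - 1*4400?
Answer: -4137409/1476 ≈ -2803.1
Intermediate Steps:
((1599 + 181/(-1476)) + g(-19 + 10)) - 1*4400 = ((1599 + 181/(-1476)) + (-11 - (-19 + 10))) - 1*4400 = ((1599 + 181*(-1/1476)) + (-11 - 1*(-9))) - 4400 = ((1599 - 181/1476) + (-11 + 9)) - 4400 = (2359943/1476 - 2) - 4400 = 2356991/1476 - 4400 = -4137409/1476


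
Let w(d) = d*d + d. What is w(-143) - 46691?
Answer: -26385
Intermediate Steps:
w(d) = d + d**2 (w(d) = d**2 + d = d + d**2)
w(-143) - 46691 = -143*(1 - 143) - 46691 = -143*(-142) - 46691 = 20306 - 46691 = -26385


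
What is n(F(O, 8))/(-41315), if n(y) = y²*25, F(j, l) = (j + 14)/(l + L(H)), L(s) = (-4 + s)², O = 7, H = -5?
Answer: -2205/65451223 ≈ -3.3689e-5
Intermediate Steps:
F(j, l) = (14 + j)/(81 + l) (F(j, l) = (j + 14)/(l + (-4 - 5)²) = (14 + j)/(l + (-9)²) = (14 + j)/(l + 81) = (14 + j)/(81 + l))
n(y) = 25*y²
n(F(O, 8))/(-41315) = (25*((14 + 7)/(81 + 8))²)/(-41315) = (25*(21/89)²)*(-1/41315) = (25*(441/7921))*(-1/41315) = (11025/7921)*(-1/41315) = -2205/65451223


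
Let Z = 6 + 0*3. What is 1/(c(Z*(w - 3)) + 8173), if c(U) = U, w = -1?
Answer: 1/8149 ≈ 0.00012271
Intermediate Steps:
Z = 6 (Z = 6 + 0 = 6)
1/(c(Z*(w - 3)) + 8173) = 1/(6*(-1 - 3) + 8173) = 1/(6*(-4) + 8173) = 1/(-24 + 8173) = 1/8149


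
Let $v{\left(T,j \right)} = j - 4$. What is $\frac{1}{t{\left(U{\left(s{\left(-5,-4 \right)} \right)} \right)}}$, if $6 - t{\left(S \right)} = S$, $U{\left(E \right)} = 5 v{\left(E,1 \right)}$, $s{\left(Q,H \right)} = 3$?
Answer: $\frac{1}{21} \approx 0.047619$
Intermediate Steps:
$v{\left(T,j \right)} = -4 + j$
$U{\left(E \right)} = -15$ ($U{\left(E \right)} = 5 \left(-4 + 1\right) = 5 \left(-3\right) = -15$)
$t{\left(S \right)} = 6 - S$
$\frac{1}{t{\left(U{\left(s{\left(-5,-4 \right)} \right)} \right)}} = \frac{1}{6 - -15} = \frac{1}{6 + 15} = \frac{1}{21}$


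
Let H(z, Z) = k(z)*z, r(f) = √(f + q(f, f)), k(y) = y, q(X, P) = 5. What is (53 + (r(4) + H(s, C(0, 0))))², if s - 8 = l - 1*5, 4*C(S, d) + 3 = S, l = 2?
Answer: 6561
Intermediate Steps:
C(S, d) = -¾ + S/4
s = 5 (s = 8 + (2 - 1*5) = 8 + (2 - 5) = 8 - 3 = 5)
r(f) = √(5 + f) (r(f) = √(f + 5) = √(5 + f))
H(z, Z) = z² (H(z, Z) = z*z = z²)
(53 + (r(4) + H(s, C(0, 0))))² = (53 + (√(5 + 4) + 5²))² = (53 + (√9 + 25))² = (53 + (3 + 25))² = (53 + 28)² = 81² = 6561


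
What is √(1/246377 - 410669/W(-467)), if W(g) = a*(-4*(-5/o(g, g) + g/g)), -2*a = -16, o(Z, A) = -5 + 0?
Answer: √24928276116538429/1971016 ≈ 80.104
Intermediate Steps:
o(Z, A) = -5
a = 8 (a = -½*(-16) = 8)
W(g) = -64 (W(g) = 8*(-4*(-5/(-5) + g/g)) = 8*(-4*(-5*(-⅕) + 1)) = 8*(-4*(1 + 1)) = 8*(-4*2) = 8*(-8) = -64)
√(1/246377 - 410669/W(-467)) = √(1/246377 - 410669/(-64)) = √(1/246377 - 410669*(-1/64)) = √(1/246377 + 410669/64) = √(101179396277/15768128) = √24928276116538429/1971016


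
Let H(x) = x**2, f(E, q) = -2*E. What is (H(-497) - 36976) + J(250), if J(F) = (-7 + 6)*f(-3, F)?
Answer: 210027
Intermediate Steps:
J(F) = -6 (J(F) = (-7 + 6)*(-2*(-3)) = -1*6 = -6)
(H(-497) - 36976) + J(250) = ((-497)**2 - 36976) - 6 = (247009 - 36976) - 6 = 210033 - 6 = 210027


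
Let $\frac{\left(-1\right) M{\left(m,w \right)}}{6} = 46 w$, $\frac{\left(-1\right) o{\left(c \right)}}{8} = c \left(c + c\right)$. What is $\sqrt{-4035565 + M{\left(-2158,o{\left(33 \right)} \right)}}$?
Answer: $\sqrt{773459} \approx 879.46$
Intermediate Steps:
$o{\left(c \right)} = - 16 c^{2}$ ($o{\left(c \right)} = - 8 c \left(c + c\right) = - 8 c 2 c = - 8 \cdot 2 c^{2} = - 16 c^{2}$)
$M{\left(m,w \right)} = - 276 w$ ($M{\left(m,w \right)} = - 6 \cdot 46 w = - 276 w$)
$\sqrt{-4035565 + M{\left(-2158,o{\left(33 \right)} \right)}} = \sqrt{-4035565 - 276 \left(- 16 \cdot 33^{2}\right)} = \sqrt{-4035565 - 276 \left(\left(-16\right) 1089\right)} = \sqrt{-4035565 - -4809024} = \sqrt{-4035565 + 4809024} = \sqrt{773459}$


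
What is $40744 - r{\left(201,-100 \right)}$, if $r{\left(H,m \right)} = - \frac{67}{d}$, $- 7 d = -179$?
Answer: $\frac{7293645}{179} \approx 40747.0$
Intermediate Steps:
$d = \frac{179}{7}$ ($d = \left(- \frac{1}{7}\right) \left(-179\right) = \frac{179}{7} \approx 25.571$)
$r{\left(H,m \right)} = - \frac{469}{179}$ ($r{\left(H,m \right)} = - \frac{67}{\frac{179}{7}} = \left(-67\right) \frac{7}{179} = - \frac{469}{179}$)
$40744 - r{\left(201,-100 \right)} = 40744 - - \frac{469}{179} = 40744 + \frac{469}{179} = \frac{7293645}{179}$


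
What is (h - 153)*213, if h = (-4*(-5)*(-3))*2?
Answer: -58149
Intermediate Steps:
h = -120 (h = (20*(-3))*2 = -60*2 = -120)
(h - 153)*213 = (-120 - 153)*213 = -273*213 = -58149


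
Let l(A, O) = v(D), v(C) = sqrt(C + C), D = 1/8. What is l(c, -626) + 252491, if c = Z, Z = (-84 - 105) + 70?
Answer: 504983/2 ≈ 2.5249e+5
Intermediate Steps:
D = 1/8 ≈ 0.12500
Z = -119 (Z = -189 + 70 = -119)
c = -119
v(C) = sqrt(2)*sqrt(C) (v(C) = sqrt(2*C) = sqrt(2)*sqrt(C))
l(A, O) = 1/2 (l(A, O) = sqrt(2)*sqrt(1/8) = sqrt(2)*(sqrt(2)/4) = 1/2)
l(c, -626) + 252491 = 1/2 + 252491 = 504983/2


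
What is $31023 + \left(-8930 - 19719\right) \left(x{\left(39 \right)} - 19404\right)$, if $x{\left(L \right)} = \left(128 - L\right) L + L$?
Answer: $455378229$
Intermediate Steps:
$x{\left(L \right)} = L + L \left(128 - L\right)$ ($x{\left(L \right)} = L \left(128 - L\right) + L = L + L \left(128 - L\right)$)
$31023 + \left(-8930 - 19719\right) \left(x{\left(39 \right)} - 19404\right) = 31023 + \left(-8930 - 19719\right) \left(39 \left(129 - 39\right) - 19404\right) = 31023 - 28649 \left(39 \left(129 - 39\right) - 19404\right) = 31023 - 28649 \left(39 \cdot 90 - 19404\right) = 31023 - 28649 \left(3510 - 19404\right) = 31023 - -455347206 = 31023 + 455347206 = 455378229$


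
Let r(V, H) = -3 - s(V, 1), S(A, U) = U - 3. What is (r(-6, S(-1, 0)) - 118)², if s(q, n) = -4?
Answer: 13689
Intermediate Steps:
S(A, U) = -3 + U
r(V, H) = 1 (r(V, H) = -3 - 1*(-4) = -3 + 4 = 1)
(r(-6, S(-1, 0)) - 118)² = (1 - 118)² = (-117)² = 13689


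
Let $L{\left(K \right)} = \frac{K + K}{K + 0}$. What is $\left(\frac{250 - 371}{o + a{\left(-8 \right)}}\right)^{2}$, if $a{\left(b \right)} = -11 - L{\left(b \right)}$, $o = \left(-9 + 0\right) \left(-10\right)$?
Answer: $\frac{121}{49} \approx 2.4694$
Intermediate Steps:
$L{\left(K \right)} = 2$ ($L{\left(K \right)} = \frac{2 K}{K} = 2$)
$o = 90$ ($o = \left(-9\right) \left(-10\right) = 90$)
$a{\left(b \right)} = -13$ ($a{\left(b \right)} = -11 - 2 = -13$)
$\left(\frac{250 - 371}{o + a{\left(-8 \right)}}\right)^{2} = \left(\frac{250 - 371}{90 - 13}\right)^{2} = \left(- \frac{121}{77}\right)^{2} = \left(\left(-121\right) \frac{1}{77}\right)^{2} = \left(- \frac{11}{7}\right)^{2} = \frac{121}{49}$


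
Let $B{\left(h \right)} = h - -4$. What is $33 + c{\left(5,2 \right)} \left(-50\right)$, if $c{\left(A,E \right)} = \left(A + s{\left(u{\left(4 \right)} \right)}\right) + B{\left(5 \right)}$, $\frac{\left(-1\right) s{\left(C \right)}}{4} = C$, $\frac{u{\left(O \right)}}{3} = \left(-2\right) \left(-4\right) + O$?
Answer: $6533$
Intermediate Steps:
$u{\left(O \right)} = 24 + 3 O$ ($u{\left(O \right)} = 3 \left(\left(-2\right) \left(-4\right) + O\right) = 3 \left(8 + O\right) = 24 + 3 O$)
$s{\left(C \right)} = - 4 C$
$B{\left(h \right)} = 4 + h$ ($B{\left(h \right)} = h + 4 = 4 + h$)
$c{\left(A,E \right)} = -135 + A$ ($c{\left(A,E \right)} = \left(A - 4 \left(24 + 3 \cdot 4\right)\right) + \left(4 + 5\right) = \left(A - 4 \left(24 + 12\right)\right) + 9 = \left(A - 144\right) + 9 = \left(-144 + A\right) + 9 = -135 + A$)
$33 + c{\left(5,2 \right)} \left(-50\right) = 33 + \left(-135 + 5\right) \left(-50\right) = 33 - -6500 = 33 + 6500 = 6533$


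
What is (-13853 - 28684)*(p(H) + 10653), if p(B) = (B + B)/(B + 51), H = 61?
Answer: -25378807773/56 ≈ -4.5319e+8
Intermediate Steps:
p(B) = 2*B/(51 + B) (p(B) = (2*B)/(51 + B) = 2*B/(51 + B))
(-13853 - 28684)*(p(H) + 10653) = (-13853 - 28684)*(2*61/(51 + 61) + 10653) = -42537*(2*61/112 + 10653) = -42537*(2*61*(1/112) + 10653) = -42537*(61/56 + 10653) = -42537*596629/56 = -25378807773/56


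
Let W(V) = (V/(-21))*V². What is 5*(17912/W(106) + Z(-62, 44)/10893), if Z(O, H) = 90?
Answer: -831298395/540572387 ≈ -1.5378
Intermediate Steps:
W(V) = -V³/21 (W(V) = (V*(-1/21))*V² = (-V/21)*V² = -V³/21)
5*(17912/W(106) + Z(-62, 44)/10893) = 5*(17912/((-1/21*106³)) + 90/10893) = 5*(17912/((-1/21*1191016)) + 90*(1/10893)) = 5*(17912/(-1191016/21) + 30/3631) = 5*(17912*(-21/1191016) + 30/3631) = 5*(-47019/148877 + 30/3631) = 5*(-166259679/540572387) = -831298395/540572387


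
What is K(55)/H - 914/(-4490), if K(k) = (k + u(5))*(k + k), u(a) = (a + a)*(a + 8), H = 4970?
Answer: 4795704/1115765 ≈ 4.2981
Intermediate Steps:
u(a) = 2*a*(8 + a) (u(a) = (2*a)*(8 + a) = 2*a*(8 + a))
K(k) = 2*k*(130 + k) (K(k) = (k + 2*5*(8 + 5))*(k + k) = (k + 2*5*13)*(2*k) = (k + 130)*(2*k) = (130 + k)*(2*k) = 2*k*(130 + k))
K(55)/H - 914/(-4490) = (2*55*(130 + 55))/4970 - 914/(-4490) = (2*55*185)*(1/4970) - 914*(-1/4490) = 20350*(1/4970) + 457/2245 = 2035/497 + 457/2245 = 4795704/1115765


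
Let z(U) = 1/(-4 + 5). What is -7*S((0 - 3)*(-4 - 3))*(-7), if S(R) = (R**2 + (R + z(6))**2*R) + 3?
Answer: 519792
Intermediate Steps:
z(U) = 1 (z(U) = 1/1 = 1)
S(R) = 3 + R**2 + R*(1 + R)**2 (S(R) = (R**2 + (R + 1)**2*R) + 3 = (R**2 + (1 + R)**2*R) + 3 = (R**2 + R*(1 + R)**2) + 3 = 3 + R**2 + R*(1 + R)**2)
-7*S((0 - 3)*(-4 - 3))*(-7) = -7*(3 + ((0 - 3)*(-4 - 3))**2 + ((0 - 3)*(-4 - 3))*(1 + (0 - 3)*(-4 - 3))**2)*(-7) = -7*(3 + (-3*(-7))**2 + (-3*(-7))*(1 - 3*(-7))**2)*(-7) = -7*(3 + 21**2 + 21*(1 + 21)**2)*(-7) = -7*(3 + 441 + 21*22**2)*(-7) = -7*(3 + 441 + 21*484)*(-7) = -7*(3 + 441 + 10164)*(-7) = -7*10608*(-7) = -74256*(-7) = 519792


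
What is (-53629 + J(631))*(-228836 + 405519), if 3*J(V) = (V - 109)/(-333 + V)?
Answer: -1411809187022/149 ≈ -9.4752e+9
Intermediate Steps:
J(V) = (-109 + V)/(3*(-333 + V)) (J(V) = ((V - 109)/(-333 + V))/3 = ((-109 + V)/(-333 + V))/3 = (-109 + V)/(3*(-333 + V)))
(-53629 + J(631))*(-228836 + 405519) = (-53629 + (-109 + 631)/(3*(-333 + 631)))*(-228836 + 405519) = (-53629 + (⅓)*522/298)*176683 = (-53629 + (⅓)*(1/298)*522)*176683 = (-53629 + 87/149)*176683 = -7990634/149*176683 = -1411809187022/149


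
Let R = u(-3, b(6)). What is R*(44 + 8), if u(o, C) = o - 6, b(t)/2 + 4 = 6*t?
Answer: -468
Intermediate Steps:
b(t) = -8 + 12*t (b(t) = -8 + 2*(6*t) = -8 + 12*t)
u(o, C) = -6 + o
R = -9 (R = -6 - 3 = -9)
R*(44 + 8) = -9*(44 + 8) = -9*52 = -468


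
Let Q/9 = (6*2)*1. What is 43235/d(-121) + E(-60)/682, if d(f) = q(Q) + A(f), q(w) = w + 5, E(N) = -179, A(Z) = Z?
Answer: -14743851/2728 ≈ -5404.6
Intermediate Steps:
Q = 108 (Q = 9*((6*2)*1) = 9*(12*1) = 9*12 = 108)
q(w) = 5 + w
d(f) = 113 + f (d(f) = (5 + 108) + f = 113 + f)
43235/d(-121) + E(-60)/682 = 43235/(113 - 121) - 179/682 = 43235/(-8) - 179*1/682 = 43235*(-⅛) - 179/682 = -43235/8 - 179/682 = -14743851/2728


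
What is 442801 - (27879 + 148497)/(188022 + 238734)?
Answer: 15747317265/35563 ≈ 4.4280e+5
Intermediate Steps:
442801 - (27879 + 148497)/(188022 + 238734) = 442801 - 176376/426756 = 442801 - 1*14698/35563 = 442801 - 14698/35563 = 15747317265/35563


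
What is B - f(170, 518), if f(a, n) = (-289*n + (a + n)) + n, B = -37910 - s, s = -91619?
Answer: 202205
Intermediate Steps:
B = 53709 (B = -37910 - 1*(-91619) = -37910 + 91619 = 53709)
f(a, n) = a - 287*n (f(a, n) = (a - 288*n) + n = a - 287*n)
B - f(170, 518) = 53709 - (170 - 287*518) = 53709 - (170 - 148666) = 53709 - 1*(-148496) = 53709 + 148496 = 202205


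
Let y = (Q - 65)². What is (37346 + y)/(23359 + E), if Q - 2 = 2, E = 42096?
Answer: 3159/5035 ≈ 0.62741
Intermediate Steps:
Q = 4 (Q = 2 + 2 = 4)
y = 3721 (y = (4 - 65)² = (-61)² = 3721)
(37346 + y)/(23359 + E) = (37346 + 3721)/(23359 + 42096) = 41067/65455 = 41067*(1/65455) = 3159/5035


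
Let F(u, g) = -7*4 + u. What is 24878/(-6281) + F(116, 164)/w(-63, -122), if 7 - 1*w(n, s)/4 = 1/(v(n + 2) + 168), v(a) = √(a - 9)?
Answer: 2*(-17982*√70 + 3008537*I)/(6281*(-1175*I + 7*√70)) ≈ -0.81531 - 0.00013299*I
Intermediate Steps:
F(u, g) = -28 + u
v(a) = √(-9 + a)
w(n, s) = 28 - 4/(168 + √(-7 + n)) (w(n, s) = 28 - 4/(√(-9 + (n + 2)) + 168) = 28 - 4/(√(-9 + (2 + n)) + 168) = 28 - 4/(√(-7 + n) + 168) = 28 - 4/(168 + √(-7 + n)))
24878/(-6281) + F(116, 164)/w(-63, -122) = 24878/(-6281) + (-28 + 116)/((4*(1175 + 7*√(-7 - 63))/(168 + √(-7 - 63)))) = 24878*(-1/6281) + 88/((4*(1175 + 7*√(-70))/(168 + √(-70)))) = -24878/6281 + 88/((4*(1175 + 7*(I*√70))/(168 + I*√70))) = -24878/6281 + 88/((4*(1175 + 7*I*√70)/(168 + I*√70))) = -24878/6281 + 88*((168 + I*√70)/(4*(1175 + 7*I*√70))) = -24878/6281 + 22*(168 + I*√70)/(1175 + 7*I*√70)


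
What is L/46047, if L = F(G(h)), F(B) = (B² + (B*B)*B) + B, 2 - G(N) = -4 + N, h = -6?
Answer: 628/15349 ≈ 0.040915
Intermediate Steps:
G(N) = 6 - N (G(N) = 2 - (-4 + N) = 2 + (4 - N) = 6 - N)
F(B) = B + B² + B³ (F(B) = (B² + B²*B) + B = (B² + B³) + B = B + B² + B³)
L = 1884 (L = (6 - 1*(-6))*(1 + (6 - 1*(-6)) + (6 - 1*(-6))²) = (6 + 6)*(1 + (6 + 6) + (6 + 6)²) = 12*(1 + 12 + 12²) = 12*(1 + 12 + 144) = 12*157 = 1884)
L/46047 = 1884/46047 = 1884*(1/46047) = 628/15349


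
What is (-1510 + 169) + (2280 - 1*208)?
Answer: 731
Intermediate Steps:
(-1510 + 169) + (2280 - 1*208) = -1341 + (2280 - 208) = -1341 + 2072 = 731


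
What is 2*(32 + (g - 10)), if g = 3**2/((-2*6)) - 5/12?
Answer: 125/3 ≈ 41.667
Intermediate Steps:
g = -7/6 (g = 9/(-12) - 5*1/12 = 9*(-1/12) - 5/12 = -3/4 - 5/12 = -7/6 ≈ -1.1667)
2*(32 + (g - 10)) = 2*(32 + (-7/6 - 10)) = 2*(32 - 67/6) = 2*(125/6) = 125/3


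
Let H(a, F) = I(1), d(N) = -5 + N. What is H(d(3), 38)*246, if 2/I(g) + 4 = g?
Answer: -164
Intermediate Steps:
I(g) = 2/(-4 + g)
H(a, F) = -2/3 (H(a, F) = 2/(-4 + 1) = 2/(-3) = 2*(-1/3) = -2/3)
H(d(3), 38)*246 = -2/3*246 = -164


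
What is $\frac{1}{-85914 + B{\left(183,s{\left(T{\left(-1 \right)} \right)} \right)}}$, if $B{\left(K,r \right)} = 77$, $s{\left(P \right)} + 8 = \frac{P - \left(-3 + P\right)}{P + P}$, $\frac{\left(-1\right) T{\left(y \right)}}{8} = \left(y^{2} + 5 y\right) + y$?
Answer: $- \frac{1}{85837} \approx -1.165 \cdot 10^{-5}$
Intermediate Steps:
$T{\left(y \right)} = - 48 y - 8 y^{2}$ ($T{\left(y \right)} = - 8 \left(\left(y^{2} + 5 y\right) + y\right) = - 8 \left(y^{2} + 6 y\right) = - 48 y - 8 y^{2}$)
$s{\left(P \right)} = -8 + \frac{3}{2 P}$ ($s{\left(P \right)} = -8 + \frac{P - \left(-3 + P\right)}{P + P} = -8 + \frac{3}{2 P}$)
$\frac{1}{-85914 + B{\left(183,s{\left(T{\left(-1 \right)} \right)} \right)}} = \frac{1}{-85914 + 77} = \frac{1}{-85837} = - \frac{1}{85837}$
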